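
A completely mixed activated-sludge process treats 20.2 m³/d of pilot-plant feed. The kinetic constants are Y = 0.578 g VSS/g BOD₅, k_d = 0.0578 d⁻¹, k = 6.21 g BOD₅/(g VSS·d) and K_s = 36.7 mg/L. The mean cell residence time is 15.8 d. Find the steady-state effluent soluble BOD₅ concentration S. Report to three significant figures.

S ≈ 1.28 mg/L

Effluent substrate depends only on kinetics and SRT: S = K_s(1 + k_d θ_c) / [θ_c(Yk − k_d) − 1] = 36.7 × (1 + 0.0578 × 15.8) / [15.8 × (0.578 × 6.21 − 0.0578) − 1] = 70.22 / 54.80 = 1.281 mg/L.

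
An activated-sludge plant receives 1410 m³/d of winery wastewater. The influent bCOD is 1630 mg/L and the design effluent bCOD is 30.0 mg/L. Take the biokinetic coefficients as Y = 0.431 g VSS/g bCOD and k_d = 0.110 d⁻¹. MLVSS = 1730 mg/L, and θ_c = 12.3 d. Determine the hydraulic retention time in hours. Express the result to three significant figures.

Steady-state biomass mass balance: V·X·(1 + k_d·θ_c) = Y·Q·(S₀ − S)·θ_c, so V = 0.431 × 1410 × (1630 − 30.0) × 12.3 / [1730 × (1 + 0.110 × 12.3)] = 1.2×10^7 / 4071 = 2938 m³.
HRT = V/Q = 2938 m³ / 1410 m³·d⁻¹ = 2.084 d × 24 = 50.01 h.

τ ≈ 50.0 h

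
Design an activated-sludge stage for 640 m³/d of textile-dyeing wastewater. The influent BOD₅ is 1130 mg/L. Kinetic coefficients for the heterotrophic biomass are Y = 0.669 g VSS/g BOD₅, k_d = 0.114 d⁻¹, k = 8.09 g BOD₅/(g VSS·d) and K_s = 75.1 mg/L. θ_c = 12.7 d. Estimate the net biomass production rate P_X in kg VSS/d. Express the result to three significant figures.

Effluent substrate depends only on kinetics and SRT: S = K_s(1 + k_d θ_c) / [θ_c(Yk − k_d) − 1] = 75.1 × (1 + 0.114 × 12.7) / [12.7 × (0.669 × 8.09 − 0.114) − 1] = 183.8 / 66.29 = 2.773 mg/L.
Y_obs = Y / (1 + k_d θ_c) = 0.669 / (1 + 0.114 × 12.7) = 0.669 / 2.448 = 0.2733.
Q·(S₀ − S) = 640 × (1130 − 2.77) × 10⁻³ = 721.4 kg/d removed.
Net biomass production P_X = Y_obs × Q·(S₀ − S) = 0.2733 × 721.4 = 197.2 kg VSS/d.

P_X ≈ 197 kg VSS/d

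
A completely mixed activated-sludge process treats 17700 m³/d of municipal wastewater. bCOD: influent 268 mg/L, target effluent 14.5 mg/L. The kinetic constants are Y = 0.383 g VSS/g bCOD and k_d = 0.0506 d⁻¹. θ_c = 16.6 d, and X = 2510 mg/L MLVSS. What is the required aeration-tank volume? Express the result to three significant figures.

Rearranging the biomass balance for a CMAS with decay, V = Y·Q·ΔS·θ_c / [X·(1+k_d θ_c)] = 0.383 × 17700 × (268 − 14.5) × 16.6 / [2510 × (1 + 0.0506 × 16.6)] = 2.85×10^7 / 4618 = 6177 m³.

V ≈ 6180 m³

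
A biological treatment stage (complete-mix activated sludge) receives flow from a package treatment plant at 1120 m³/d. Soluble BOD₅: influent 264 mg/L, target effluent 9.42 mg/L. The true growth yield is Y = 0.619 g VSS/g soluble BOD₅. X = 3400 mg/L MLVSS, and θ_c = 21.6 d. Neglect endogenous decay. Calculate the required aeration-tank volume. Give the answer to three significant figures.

With k_d = 0 the design equation reduces to V = Y Q (S₀−S) θ_c / X = 0.619 × 1120 × (264 − 9.42) × 21.6 / 3400 = 1121 m³.

V ≈ 1120 m³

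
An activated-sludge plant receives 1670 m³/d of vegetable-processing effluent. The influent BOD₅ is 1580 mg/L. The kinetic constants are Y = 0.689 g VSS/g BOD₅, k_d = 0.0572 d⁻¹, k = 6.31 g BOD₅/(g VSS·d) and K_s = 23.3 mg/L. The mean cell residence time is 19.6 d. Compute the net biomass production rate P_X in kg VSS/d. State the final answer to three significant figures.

P_X ≈ 857 kg VSS/d

Effluent substrate depends only on kinetics and SRT: S = K_s(1 + k_d θ_c) / [θ_c(Yk − k_d) − 1] = 23.3 × (1 + 0.0572 × 19.6) / [19.6 × (0.689 × 6.31 − 0.0572) − 1] = 49.42 / 83.09 = 0.5948 mg/L.
Observed yield with endogenous decay: Y_obs = Y / (1 + k_d·θ_c) = 0.689 / (1 + 0.0572 × 19.6) = 0.689 / 2.121 = 0.3248 g VSS/g BOD₅.
Mass of BOD₅ removed per day: Q(S₀ − S) = 1670 × 1579 g/m³ = 2638 kg/d.
Net biomass production P_X = Y_obs × Q·(S₀ − S) = 0.3248 × 2638 = 856.8 kg VSS/d.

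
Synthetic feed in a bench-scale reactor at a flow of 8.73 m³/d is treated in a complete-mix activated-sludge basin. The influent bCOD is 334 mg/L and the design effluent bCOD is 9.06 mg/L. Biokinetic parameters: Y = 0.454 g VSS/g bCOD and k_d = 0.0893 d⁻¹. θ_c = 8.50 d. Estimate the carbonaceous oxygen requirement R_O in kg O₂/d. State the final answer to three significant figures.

R_O ≈ 1.80 kg O₂/d

Observed yield with endogenous decay: Y_obs = Y / (1 + k_d·θ_c) = 0.454 / (1 + 0.0893 × 8.50) = 0.454 / 1.759 = 0.2581 g VSS/g bCOD.
Mass of bCOD removed per day: Q(S₀ − S) = 8.73 × 324.9 g/m³ = 2.837 kg/d.
Net sludge production P_X = 0.2581 × 2.837 = 0.7321 kg VSS/d.
R_O = Q·ΔS − 1.42 P_X = 2.837 − 1.040 = 1.797 kg O₂/d.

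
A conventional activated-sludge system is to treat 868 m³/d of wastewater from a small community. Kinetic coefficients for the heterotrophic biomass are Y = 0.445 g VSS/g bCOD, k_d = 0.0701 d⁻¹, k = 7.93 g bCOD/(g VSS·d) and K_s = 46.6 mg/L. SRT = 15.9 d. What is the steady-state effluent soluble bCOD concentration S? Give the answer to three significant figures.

Effluent substrate depends only on kinetics and SRT: S = K_s(1 + k_d θ_c) / [θ_c(Yk − k_d) − 1] = 46.6 × (1 + 0.0701 × 15.9) / [15.9 × (0.445 × 7.93 − 0.0701) − 1] = 98.54 / 53.99 = 1.825 mg/L.

S ≈ 1.83 mg/L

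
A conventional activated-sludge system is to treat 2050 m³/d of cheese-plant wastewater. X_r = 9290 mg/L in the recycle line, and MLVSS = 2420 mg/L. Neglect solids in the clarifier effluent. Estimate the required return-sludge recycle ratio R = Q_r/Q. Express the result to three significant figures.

Mass balance around the secondary clarifier (neglecting effluent solids): R = X / (X_r − X) = 2420 / (9290 − 2420) = 0.3523.

R ≈ 0.352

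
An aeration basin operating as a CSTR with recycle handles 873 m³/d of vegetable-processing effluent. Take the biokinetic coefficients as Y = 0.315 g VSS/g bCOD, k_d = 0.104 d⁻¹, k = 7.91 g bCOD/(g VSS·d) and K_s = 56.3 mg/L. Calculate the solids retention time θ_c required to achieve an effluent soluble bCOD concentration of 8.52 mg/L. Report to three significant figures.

From 1/θ_c = Y·k·S/(K_s + S) − k_d: Y·k·S/(K_s+S) = 0.315 × 7.91 × 8.52 / (56.3 + 8.52) = 0.3275 d⁻¹.
1/θ_c = 0.3275 − 0.104 = 0.2235 d⁻¹, so θ_c = 4.474 d.

θ_c ≈ 4.47 d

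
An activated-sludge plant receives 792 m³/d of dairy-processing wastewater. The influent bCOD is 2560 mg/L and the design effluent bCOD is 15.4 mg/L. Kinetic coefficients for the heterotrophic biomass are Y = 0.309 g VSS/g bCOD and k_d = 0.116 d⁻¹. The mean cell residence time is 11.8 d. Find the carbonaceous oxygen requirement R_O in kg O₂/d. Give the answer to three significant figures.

R_O ≈ 1640 kg O₂/d

Y_obs = Y / (1 + k_d θ_c) = 0.309 / (1 + 0.116 × 11.8) = 0.309 / 2.369 = 0.1304.
ΔS = 2560 − 15.4 = 2545 mg/L, so the substrate removal rate is 792 × 2545/1000 = 2015 kg bCOD/d.
Biomass synthesised: P_X = Y_obs × 2015 = 262.9 kg VSS/d.
Carbonaceous O₂ demand = substrate oxidised − cell-mass equivalent = 2015 − 1.42 × 262.9 = 1642 kg O₂/d.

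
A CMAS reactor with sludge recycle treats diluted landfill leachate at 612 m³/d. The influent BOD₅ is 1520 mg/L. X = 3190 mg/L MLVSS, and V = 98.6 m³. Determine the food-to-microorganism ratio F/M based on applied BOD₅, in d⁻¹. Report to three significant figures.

F/M = applied load / biomass = Q·S₀/(V·X) = 612 × 1520 / (98.60 × 3190) = 2.958 d⁻¹.

F/M ≈ 2.96 d⁻¹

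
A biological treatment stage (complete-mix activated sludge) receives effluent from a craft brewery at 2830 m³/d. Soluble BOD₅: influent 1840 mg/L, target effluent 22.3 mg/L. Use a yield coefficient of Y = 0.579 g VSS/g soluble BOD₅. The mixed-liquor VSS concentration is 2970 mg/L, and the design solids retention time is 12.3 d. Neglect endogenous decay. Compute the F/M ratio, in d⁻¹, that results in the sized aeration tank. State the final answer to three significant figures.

With k_d = 0 the design equation reduces to V = Y Q (S₀−S) θ_c / X = 0.579 × 2830 × (1840 − 22.3) × 12.3 / 2970 = 12335 m³.
F/M = Q·S₀ / (V·X) = 2830 × 1840 / (12335 × 2970) = 0.1421 g soluble BOD₅·(g VSS·d)⁻¹.

F/M ≈ 0.142 d⁻¹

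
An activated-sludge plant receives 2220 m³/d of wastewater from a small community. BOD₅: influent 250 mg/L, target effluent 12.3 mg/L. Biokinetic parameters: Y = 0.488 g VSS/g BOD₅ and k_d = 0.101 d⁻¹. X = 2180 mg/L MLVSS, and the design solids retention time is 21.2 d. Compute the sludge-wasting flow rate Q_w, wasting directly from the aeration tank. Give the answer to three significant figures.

Q_w ≈ 37.6 m³/d

From the SRT design equation V = Y Q (S₀−S) θ_c / [X (1 + k_d θ_c)] = 0.488 × 2220 × (250 − 12.3) × 21.2 / [2180 × (1 + 0.101 × 21.2)] = 5.46×10^6 / 6848 = 797.2 m³.
Wasting from the aeration tank: Q_w = V / θ_c = 797.2 / 21.2 = 37.61 m³/d.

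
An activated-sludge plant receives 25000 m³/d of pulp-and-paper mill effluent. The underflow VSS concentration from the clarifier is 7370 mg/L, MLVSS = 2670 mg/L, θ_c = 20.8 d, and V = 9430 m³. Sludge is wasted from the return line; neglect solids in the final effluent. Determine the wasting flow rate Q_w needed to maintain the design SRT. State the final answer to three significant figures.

Q_w ≈ 164 m³/d

Q_w = (V·X)/(θ_c X_r) = 9430 × 2670 / (20.8 × 7370) = 164.2 m³/d.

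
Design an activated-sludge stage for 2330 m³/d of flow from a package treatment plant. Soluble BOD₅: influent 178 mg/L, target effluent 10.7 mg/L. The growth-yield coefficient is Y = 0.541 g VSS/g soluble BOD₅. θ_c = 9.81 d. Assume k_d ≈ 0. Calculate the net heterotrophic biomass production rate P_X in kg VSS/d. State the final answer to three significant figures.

Since k_d ≈ 0, Y_obs = Y = 0.541 g VSS/g soluble BOD₅.
Substrate removed = Q·(S₀ − S) = 2330 m³/d × (178 − 10.7) g/m³ = 3.9×10^5 g/d = 389.8 kg/d.
So the net sludge growth is P_X = 0.5410 × 389.8 = 210.9 kg VSS/d.

P_X ≈ 211 kg VSS/d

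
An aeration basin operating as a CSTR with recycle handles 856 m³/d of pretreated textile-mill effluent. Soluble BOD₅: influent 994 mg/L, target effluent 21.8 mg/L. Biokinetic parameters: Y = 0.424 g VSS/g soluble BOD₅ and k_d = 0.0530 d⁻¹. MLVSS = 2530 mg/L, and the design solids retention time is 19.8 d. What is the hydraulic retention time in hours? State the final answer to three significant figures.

Steady-state biomass mass balance: V·X·(1 + k_d·θ_c) = Y·Q·(S₀ − S)·θ_c, so V = 0.424 × 856 × (994 − 21.8) × 19.8 / [2530 × (1 + 0.0530 × 19.8)] = 6.99×10^6 / 5185 = 1347 m³.
τ = V/Q = 1347/856 = 1.574 d, or 37.78 h.

τ ≈ 37.8 h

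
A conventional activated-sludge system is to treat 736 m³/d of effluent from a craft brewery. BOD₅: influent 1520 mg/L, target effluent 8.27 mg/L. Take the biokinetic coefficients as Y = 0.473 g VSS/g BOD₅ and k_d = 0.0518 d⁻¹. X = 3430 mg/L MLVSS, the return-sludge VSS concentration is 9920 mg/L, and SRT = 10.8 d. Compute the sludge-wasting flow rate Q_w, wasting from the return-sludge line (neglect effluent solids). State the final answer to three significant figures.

From the SRT design equation V = Y Q (S₀−S) θ_c / [X (1 + k_d θ_c)] = 0.473 × 736 × (1520 − 8.27) × 10.8 / [3430 × (1 + 0.0518 × 10.8)] = 5.68×10^6 / 5349 = 1063 m³.
Wasting from the return line (neglecting effluent solids): Q_w = V·X / (θ_c·X_r) = 1063 × 3430 / (10.8 × 9920) = 34.02 m³/d.

Q_w ≈ 34.0 m³/d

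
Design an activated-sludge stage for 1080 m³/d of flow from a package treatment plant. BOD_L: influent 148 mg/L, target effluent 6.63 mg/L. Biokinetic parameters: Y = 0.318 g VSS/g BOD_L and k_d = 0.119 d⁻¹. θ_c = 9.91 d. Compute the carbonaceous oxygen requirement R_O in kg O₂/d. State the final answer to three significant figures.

Observed yield with endogenous decay: Y_obs = Y / (1 + k_d·θ_c) = 0.318 / (1 + 0.119 × 9.91) = 0.318 / 2.179 = 0.1459 g VSS/g BOD_L.
Substrate removed = Q·(S₀ − S) = 1080 m³/d × (148 − 6.63) g/m³ = 1.53×10^5 g/d = 152.7 kg/d.
Net sludge production P_X = 0.1459 × 152.7 = 22.28 kg VSS/d.
R_O = Q·(S₀ − S) − 1.42·P_X = 152.7 − 1.42 × 22.28 = 121.0 kg O₂/d.

R_O ≈ 121 kg O₂/d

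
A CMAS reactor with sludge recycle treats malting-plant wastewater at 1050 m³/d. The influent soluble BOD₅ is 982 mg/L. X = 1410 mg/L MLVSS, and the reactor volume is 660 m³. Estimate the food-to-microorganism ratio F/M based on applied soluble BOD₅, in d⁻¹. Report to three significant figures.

F/M ≈ 1.11 d⁻¹

Food-to-microorganism ratio F/M = Q S₀ / (V X) = 1050 × 982 / (660.0 × 1410) = 1.108 d⁻¹.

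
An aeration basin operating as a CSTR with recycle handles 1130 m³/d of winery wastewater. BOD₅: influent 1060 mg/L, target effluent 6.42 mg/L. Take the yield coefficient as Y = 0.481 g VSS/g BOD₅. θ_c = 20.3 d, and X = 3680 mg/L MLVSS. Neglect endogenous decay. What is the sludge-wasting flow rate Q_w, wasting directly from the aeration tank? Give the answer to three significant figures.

Biomass mass balance (decay neglected): V·X = Y·Q·(S₀ − S)·θ_c, so V = 0.481 × 1130 × (1060 − 6.42) × 20.3 / 3680 = 3159 m³.
With mixed-liquor wasting, θ_c = V/Q_w, so Q_w = V/θ_c = 3159/20.3 = 155.6 m³/d.

Q_w ≈ 156 m³/d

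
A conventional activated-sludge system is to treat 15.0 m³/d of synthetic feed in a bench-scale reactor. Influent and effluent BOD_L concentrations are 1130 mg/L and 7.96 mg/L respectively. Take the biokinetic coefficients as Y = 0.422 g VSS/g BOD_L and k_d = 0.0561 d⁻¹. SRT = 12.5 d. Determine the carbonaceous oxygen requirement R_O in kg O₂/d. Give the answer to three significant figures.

Correct the yield for decay: Y_obs = Y/(1 + k_d θ_c) = 0.422 / (1 + 0.0561 × 12.5) = 0.422 / 1.701 = 0.2481.
Substrate removed = Q·(S₀ − S) = 15.0 m³/d × (1130 − 7.96) g/m³ = 1.68×10^4 g/d = 16.83 kg/d.
Biomass synthesised: P_X = Y_obs × 16.83 = 4.175 kg VSS/d.
R_O = Q·ΔS − 1.42 P_X = 16.83 − 5.928 = 10.90 kg O₂/d.

R_O ≈ 10.9 kg O₂/d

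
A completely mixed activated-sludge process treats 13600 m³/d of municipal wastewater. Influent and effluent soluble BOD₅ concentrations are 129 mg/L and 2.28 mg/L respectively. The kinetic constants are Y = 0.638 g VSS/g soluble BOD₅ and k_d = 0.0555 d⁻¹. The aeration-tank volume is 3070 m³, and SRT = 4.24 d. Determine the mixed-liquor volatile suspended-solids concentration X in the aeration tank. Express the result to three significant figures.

X ≈ 1230 mg/L

Solving the biomass balance for X: X = Y Q (S₀−S) θ_c / [V (1+k_d θ_c)] = 0.638 × 13600 × (129 − 2.28) × 4.24 / [3070 × (1 + 0.0555 × 4.24)] = 1229 mg/L.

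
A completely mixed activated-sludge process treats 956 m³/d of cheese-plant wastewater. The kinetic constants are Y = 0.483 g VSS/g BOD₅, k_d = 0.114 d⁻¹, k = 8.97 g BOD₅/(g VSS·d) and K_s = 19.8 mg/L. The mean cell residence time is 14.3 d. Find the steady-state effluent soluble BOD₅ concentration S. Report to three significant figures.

From the Monod/SRT balance for a CMAS, S = K_s·(1+k_d θ_c)/[θ_c·(Y k − k_d) − 1] = 19.8 × (1 + 0.114 × 14.3) / [14.3 × (0.483 × 8.97 − 0.114) − 1] = 52.08 / 59.32 = 0.8778 mg/L.

S ≈ 0.878 mg/L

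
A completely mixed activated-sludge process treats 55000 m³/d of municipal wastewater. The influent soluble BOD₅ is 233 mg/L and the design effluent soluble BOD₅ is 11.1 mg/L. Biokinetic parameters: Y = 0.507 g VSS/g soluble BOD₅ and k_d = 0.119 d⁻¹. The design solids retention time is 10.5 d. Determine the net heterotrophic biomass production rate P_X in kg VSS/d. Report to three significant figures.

P_X ≈ 2750 kg VSS/d

Observed yield with endogenous decay: Y_obs = Y / (1 + k_d·θ_c) = 0.507 / (1 + 0.119 × 10.5) = 0.507 / 2.249 = 0.2254 g VSS/g soluble BOD₅.
ΔS = 233 − 11.1 = 221.9 mg/L, so the substrate removal rate is 55000 × 221.9/1000 = 12204 kg soluble BOD₅/d.
P_X = Y_obs · Q(S₀ − S) = 0.2254 × 12204 = 2751 kg VSS/d.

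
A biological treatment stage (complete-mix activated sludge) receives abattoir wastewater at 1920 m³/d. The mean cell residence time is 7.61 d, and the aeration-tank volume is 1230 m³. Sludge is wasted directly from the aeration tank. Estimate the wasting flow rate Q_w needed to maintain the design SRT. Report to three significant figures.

For wasting at MLVSS concentration, Q_w = V/θ_c = 1230/7.61 = 161.6 m³/d.

Q_w ≈ 162 m³/d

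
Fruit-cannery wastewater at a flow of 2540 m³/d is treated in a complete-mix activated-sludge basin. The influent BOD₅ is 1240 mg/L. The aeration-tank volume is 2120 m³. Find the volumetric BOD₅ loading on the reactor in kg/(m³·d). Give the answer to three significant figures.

L_v ≈ 1.49 kg BOD₅/(m³·d)

L_v = Q S₀ / V = 2540 × 1240 × 10⁻³ / 2120 = 1.486 kg/(m³·d).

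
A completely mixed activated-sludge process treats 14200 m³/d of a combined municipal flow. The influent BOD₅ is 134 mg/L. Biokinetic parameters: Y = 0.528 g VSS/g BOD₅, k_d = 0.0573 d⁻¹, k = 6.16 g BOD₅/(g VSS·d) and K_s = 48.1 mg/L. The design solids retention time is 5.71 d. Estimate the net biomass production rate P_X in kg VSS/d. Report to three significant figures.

P_X ≈ 736 kg VSS/d

Effluent substrate depends only on kinetics and SRT: S = K_s(1 + k_d θ_c) / [θ_c(Yk − k_d) − 1] = 48.1 × (1 + 0.0573 × 5.71) / [5.71 × (0.528 × 6.16 − 0.0573) − 1] = 63.84 / 17.24 = 3.702 mg/L.
The observed yield is Y_obs = Y/(1 + k_d·θ_c) = 0.528 / (1 + 0.0573 × 5.71) = 0.528 / 1.327 = 0.3978 g VSS per g BOD₅ removed.
ΔS = 134 − 3.70 = 130.3 mg/L, so the substrate removal rate is 14200 × 130.3/1000 = 1850 kg BOD₅/d.
Net biomass production P_X = Y_obs × Q·(S₀ − S) = 0.3978 × 1850 = 736.1 kg VSS/d.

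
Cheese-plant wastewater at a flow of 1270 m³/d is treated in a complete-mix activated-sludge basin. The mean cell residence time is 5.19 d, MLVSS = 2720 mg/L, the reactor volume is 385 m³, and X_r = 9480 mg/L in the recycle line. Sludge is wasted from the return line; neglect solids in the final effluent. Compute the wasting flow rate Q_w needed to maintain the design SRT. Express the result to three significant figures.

Q_w ≈ 21.3 m³/d

Q_w = (V·X)/(θ_c X_r) = 385.0 × 2720 / (5.19 × 9480) = 21.28 m³/d.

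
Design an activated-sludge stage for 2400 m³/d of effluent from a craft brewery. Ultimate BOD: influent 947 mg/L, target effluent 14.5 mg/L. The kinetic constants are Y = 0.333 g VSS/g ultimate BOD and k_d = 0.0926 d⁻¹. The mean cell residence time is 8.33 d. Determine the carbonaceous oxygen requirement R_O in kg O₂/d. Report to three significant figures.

Correct the yield for decay: Y_obs = Y/(1 + k_d θ_c) = 0.333 / (1 + 0.0926 × 8.33) = 0.333 / 1.771 = 0.1880.
Mass of ultimate BOD removed per day: Q(S₀ − S) = 2400 × 932.5 g/m³ = 2238 kg/d.
Net sludge production P_X = 0.1880 × 2238 = 420.7 kg VSS/d.
R_O = Q·ΔS − 1.42 P_X = 2238 − 597.4 = 1641 kg O₂/d.

R_O ≈ 1640 kg O₂/d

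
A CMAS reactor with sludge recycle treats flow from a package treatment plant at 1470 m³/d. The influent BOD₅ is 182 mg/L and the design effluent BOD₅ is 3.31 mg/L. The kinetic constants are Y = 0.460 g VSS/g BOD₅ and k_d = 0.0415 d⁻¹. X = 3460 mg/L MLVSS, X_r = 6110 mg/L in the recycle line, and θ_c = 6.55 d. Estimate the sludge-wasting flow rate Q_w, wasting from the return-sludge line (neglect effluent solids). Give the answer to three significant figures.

Steady-state biomass mass balance: V·X·(1 + k_d·θ_c) = Y·Q·(S₀ − S)·θ_c, so V = 0.460 × 1470 × (182 − 3.31) × 6.55 / [3460 × (1 + 0.0415 × 6.55)] = 7.91×10^5 / 4401 = 179.9 m³.
Wasting from the return line (neglecting effluent solids): Q_w = V·X / (θ_c·X_r) = 179.9 × 3460 / (6.55 × 6110) = 15.55 m³/d.

Q_w ≈ 15.5 m³/d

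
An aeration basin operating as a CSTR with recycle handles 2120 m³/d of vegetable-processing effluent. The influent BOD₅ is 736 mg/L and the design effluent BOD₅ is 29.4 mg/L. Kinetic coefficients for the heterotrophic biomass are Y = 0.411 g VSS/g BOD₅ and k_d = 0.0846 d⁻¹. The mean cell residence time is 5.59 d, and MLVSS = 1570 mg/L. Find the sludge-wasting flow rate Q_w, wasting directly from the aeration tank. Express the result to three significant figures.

Q_w ≈ 266 m³/d

From the SRT design equation V = Y Q (S₀−S) θ_c / [X (1 + k_d θ_c)] = 0.411 × 2120 × (736 − 29.4) × 5.59 / [1570 × (1 + 0.0846 × 5.59)] = 3.44×10^6 / 2312 = 1488 m³.
Wasting from the aeration tank: Q_w = V / θ_c = 1488 / 5.59 = 266.2 m³/d.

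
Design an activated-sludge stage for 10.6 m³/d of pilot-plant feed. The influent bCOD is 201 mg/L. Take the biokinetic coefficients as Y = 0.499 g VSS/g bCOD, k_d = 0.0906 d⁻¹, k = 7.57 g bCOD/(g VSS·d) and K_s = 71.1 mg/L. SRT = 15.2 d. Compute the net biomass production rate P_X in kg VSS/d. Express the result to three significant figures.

Effluent substrate depends only on kinetics and SRT: S = K_s(1 + k_d θ_c) / [θ_c(Yk − k_d) − 1] = 71.1 × (1 + 0.0906 × 15.2) / [15.2 × (0.499 × 7.57 − 0.0906) − 1] = 169.0 / 55.04 = 3.071 mg/L.
Correct the yield for decay: Y_obs = Y/(1 + k_d θ_c) = 0.499 / (1 + 0.0906 × 15.2) = 0.499 / 2.377 = 0.2099.
Q·(S₀ − S) = 10.6 × (201 − 3.07) × 10⁻³ = 2.098 kg/d removed.
Net biomass production P_X = Y_obs × Q·(S₀ − S) = 0.2099 × 2.098 = 0.4404 kg VSS/d.

P_X ≈ 0.440 kg VSS/d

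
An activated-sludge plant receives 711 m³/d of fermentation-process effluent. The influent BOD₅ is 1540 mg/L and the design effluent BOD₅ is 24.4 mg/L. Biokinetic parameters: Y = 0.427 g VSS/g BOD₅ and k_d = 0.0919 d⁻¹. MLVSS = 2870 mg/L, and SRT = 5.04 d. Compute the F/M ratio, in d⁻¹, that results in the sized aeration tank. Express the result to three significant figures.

Rearranging the biomass balance for a CMAS with decay, V = Y·Q·ΔS·θ_c / [X·(1+k_d θ_c)] = 0.427 × 711 × (1540 − 24.4) × 5.04 / [2870 × (1 + 0.0919 × 5.04)] = 2.32×10^6 / 4199 = 552.2 m³.
F/M = applied load / biomass = Q·S₀/(V·X) = 711 × 1540 / (552.2 × 2870) = 0.6908 d⁻¹.

F/M ≈ 0.691 d⁻¹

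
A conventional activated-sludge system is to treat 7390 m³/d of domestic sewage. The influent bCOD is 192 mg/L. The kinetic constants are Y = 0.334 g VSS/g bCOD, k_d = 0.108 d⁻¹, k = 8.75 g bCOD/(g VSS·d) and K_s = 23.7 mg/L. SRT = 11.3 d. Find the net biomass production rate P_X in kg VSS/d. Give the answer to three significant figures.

Effluent substrate depends only on kinetics and SRT: S = K_s(1 + k_d θ_c) / [θ_c(Yk − k_d) − 1] = 23.7 × (1 + 0.108 × 11.3) / [11.3 × (0.334 × 8.75 − 0.108) − 1] = 52.62 / 30.80 = 1.708 mg/L.
Observed yield with endogenous decay: Y_obs = Y / (1 + k_d·θ_c) = 0.334 / (1 + 0.108 × 11.3) = 0.334 / 2.220 = 0.1504 g VSS/g bCOD.
Substrate removed = Q·(S₀ − S) = 7390 m³/d × (192 − 1.71) g/m³ = 1.41×10^6 g/d = 1406 kg/d.
Net biomass production P_X = Y_obs × Q·(S₀ − S) = 0.1504 × 1406 = 211.5 kg VSS/d.

P_X ≈ 212 kg VSS/d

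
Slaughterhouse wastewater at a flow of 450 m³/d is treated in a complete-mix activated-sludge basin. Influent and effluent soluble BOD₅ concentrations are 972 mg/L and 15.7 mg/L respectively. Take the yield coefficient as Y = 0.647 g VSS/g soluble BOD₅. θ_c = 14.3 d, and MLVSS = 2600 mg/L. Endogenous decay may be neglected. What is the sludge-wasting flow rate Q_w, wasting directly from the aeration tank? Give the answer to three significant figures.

Q_w ≈ 107 m³/d

V·X = Y·Q·ΔS·θ_c gives V = 0.647 × 450 × (972 − 15.7) × 14.3 / 2600 = 1531 m³.
For wasting at MLVSS concentration, Q_w = V/θ_c = 1531/14.3 = 107.1 m³/d.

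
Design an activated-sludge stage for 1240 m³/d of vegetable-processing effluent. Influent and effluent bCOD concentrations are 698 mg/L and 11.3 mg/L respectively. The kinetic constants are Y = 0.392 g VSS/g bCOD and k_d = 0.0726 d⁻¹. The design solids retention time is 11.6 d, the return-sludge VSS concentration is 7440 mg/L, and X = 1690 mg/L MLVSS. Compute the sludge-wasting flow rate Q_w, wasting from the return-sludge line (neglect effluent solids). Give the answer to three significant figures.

Q_w ≈ 24.4 m³/d

From the SRT design equation V = Y Q (S₀−S) θ_c / [X (1 + k_d θ_c)] = 0.392 × 1240 × (698 − 11.3) × 11.6 / [1690 × (1 + 0.0726 × 11.6)] = 3.87×10^6 / 3113 = 1244 m³.
Wasting from the return line (neglecting effluent solids): Q_w = V·X / (θ_c·X_r) = 1244 × 1690 / (11.6 × 7440) = 24.35 m³/d.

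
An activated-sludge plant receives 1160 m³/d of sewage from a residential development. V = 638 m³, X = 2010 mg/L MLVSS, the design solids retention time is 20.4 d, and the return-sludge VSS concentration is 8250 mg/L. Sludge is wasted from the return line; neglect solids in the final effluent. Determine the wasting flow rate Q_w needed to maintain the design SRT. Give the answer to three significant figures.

Q_w ≈ 7.62 m³/d

Wasting from the return line (neglecting effluent solids): Q_w = V·X / (θ_c·X_r) = 638.0 × 2010 / (20.4 × 8250) = 7.620 m³/d.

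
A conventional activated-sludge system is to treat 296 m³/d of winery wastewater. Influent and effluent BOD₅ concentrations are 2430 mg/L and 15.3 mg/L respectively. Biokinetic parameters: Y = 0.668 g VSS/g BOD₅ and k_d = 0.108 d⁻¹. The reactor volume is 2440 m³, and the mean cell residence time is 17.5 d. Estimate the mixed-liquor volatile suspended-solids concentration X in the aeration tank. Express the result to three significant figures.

Solving the biomass balance for X: X = Y Q (S₀−S) θ_c / [V (1+k_d θ_c)] = 0.668 × 296 × (2430 − 15.3) × 17.5 / [2440 × (1 + 0.108 × 17.5)] = 1185 mg/L.

X ≈ 1180 mg/L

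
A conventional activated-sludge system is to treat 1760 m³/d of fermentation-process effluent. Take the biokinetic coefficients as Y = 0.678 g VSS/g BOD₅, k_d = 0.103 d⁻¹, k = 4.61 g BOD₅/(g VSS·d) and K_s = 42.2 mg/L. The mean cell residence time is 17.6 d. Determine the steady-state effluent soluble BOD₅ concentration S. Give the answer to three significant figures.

From the Monod/SRT balance for a CMAS, S = K_s·(1+k_d θ_c)/[θ_c·(Y k − k_d) − 1] = 42.2 × (1 + 0.103 × 17.6) / [17.6 × (0.678 × 4.61 − 0.103) − 1] = 118.7 / 52.20 = 2.274 mg/L.

S ≈ 2.27 mg/L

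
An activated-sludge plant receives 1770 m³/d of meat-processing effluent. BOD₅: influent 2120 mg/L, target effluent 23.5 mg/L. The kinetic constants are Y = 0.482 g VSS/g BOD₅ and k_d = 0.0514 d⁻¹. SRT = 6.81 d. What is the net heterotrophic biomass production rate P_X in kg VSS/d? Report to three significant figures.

Y_obs = Y / (1 + k_d θ_c) = 0.482 / (1 + 0.0514 × 6.81) = 0.482 / 1.350 = 0.3570.
Substrate removed = Q·(S₀ − S) = 1770 m³/d × (2120 − 23.5) g/m³ = 3.71×10^6 g/d = 3711 kg/d.
Net biomass production P_X = Y_obs × Q·(S₀ − S) = 0.3570 × 3711 = 1325 kg VSS/d.

P_X ≈ 1320 kg VSS/d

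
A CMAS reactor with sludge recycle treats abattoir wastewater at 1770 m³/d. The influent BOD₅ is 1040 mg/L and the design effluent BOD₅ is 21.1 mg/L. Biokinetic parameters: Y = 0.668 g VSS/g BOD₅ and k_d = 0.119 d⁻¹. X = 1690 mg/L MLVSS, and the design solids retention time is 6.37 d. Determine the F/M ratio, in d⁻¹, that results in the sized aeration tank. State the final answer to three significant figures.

F/M ≈ 0.422 d⁻¹

Steady-state biomass mass balance: V·X·(1 + k_d·θ_c) = Y·Q·(S₀ − S)·θ_c, so V = 0.668 × 1770 × (1040 − 21.1) × 6.37 / [1690 × (1 + 0.119 × 6.37)] = 7.67×10^6 / 2971 = 2583 m³.
F/M = Q·S₀ / (V·X) = 1770 × 1040 / (2583 × 1690) = 0.4217 g BOD₅·(g VSS·d)⁻¹.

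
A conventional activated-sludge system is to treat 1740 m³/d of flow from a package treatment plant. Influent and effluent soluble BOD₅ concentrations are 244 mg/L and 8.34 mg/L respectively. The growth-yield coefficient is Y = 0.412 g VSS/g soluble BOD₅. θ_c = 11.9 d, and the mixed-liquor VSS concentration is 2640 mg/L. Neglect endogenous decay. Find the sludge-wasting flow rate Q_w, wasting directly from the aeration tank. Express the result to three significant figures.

With k_d = 0 the design equation reduces to V = Y Q (S₀−S) θ_c / X = 0.412 × 1740 × (244 − 8.34) × 11.9 / 2640 = 761.5 m³.
Wasting from the aeration tank: Q_w = V / θ_c = 761.5 / 11.9 = 63.99 m³/d.

Q_w ≈ 64.0 m³/d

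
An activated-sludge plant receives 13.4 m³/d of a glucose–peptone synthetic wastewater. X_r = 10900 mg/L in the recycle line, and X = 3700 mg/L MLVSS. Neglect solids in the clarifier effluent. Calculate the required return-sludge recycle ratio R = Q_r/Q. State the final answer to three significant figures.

Solids balance on the clarifier gives (1+R)X = R·X_r, so R = X/(X_r − X) = 3700 / (10900 − 3700) = 0.5139.

R ≈ 0.514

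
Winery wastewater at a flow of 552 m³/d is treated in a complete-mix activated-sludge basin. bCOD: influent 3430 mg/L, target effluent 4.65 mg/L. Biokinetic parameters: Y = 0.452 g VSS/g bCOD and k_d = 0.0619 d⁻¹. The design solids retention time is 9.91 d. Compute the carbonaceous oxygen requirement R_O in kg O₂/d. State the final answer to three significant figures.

Observed yield with endogenous decay: Y_obs = Y / (1 + k_d·θ_c) = 0.452 / (1 + 0.0619 × 9.91) = 0.452 / 1.613 = 0.2801 g VSS/g bCOD.
Q·(S₀ − S) = 552 × (3430 − 4.65) × 10⁻³ = 1891 kg/d removed.
Net sludge production P_X = 0.2801 × 1891 = 529.7 kg VSS/d.
R_O = Q·(S₀ − S) − 1.42·P_X = 1891 − 1.42 × 529.7 = 1139 kg O₂/d.

R_O ≈ 1140 kg O₂/d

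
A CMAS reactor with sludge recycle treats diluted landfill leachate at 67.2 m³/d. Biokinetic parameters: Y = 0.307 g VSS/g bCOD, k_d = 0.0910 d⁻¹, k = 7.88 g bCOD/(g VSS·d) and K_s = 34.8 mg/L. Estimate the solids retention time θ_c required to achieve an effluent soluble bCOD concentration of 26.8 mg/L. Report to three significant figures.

Specific growth rate at S = 26.8 mg/L: μ = YkS/(K_s+S) = 0.307·7.88·26.8/(34.8+26.8) = 1.052 d⁻¹.
1/θ_c = 1.052 − 0.0910 = 0.9615 d⁻¹, so θ_c = 1.040 d.

θ_c ≈ 1.04 d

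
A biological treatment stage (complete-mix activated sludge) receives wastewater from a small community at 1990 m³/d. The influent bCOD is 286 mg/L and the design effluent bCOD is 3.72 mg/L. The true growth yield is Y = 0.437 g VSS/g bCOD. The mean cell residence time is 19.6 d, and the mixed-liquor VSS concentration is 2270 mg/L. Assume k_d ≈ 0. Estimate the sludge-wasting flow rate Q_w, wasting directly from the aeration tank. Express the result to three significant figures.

V·X = Y·Q·ΔS·θ_c gives V = 0.437 × 1990 × (286 − 3.72) × 19.6 / 2270 = 2120 m³.
For wasting at MLVSS concentration, Q_w = V/θ_c = 2120/19.6 = 108.1 m³/d.

Q_w ≈ 108 m³/d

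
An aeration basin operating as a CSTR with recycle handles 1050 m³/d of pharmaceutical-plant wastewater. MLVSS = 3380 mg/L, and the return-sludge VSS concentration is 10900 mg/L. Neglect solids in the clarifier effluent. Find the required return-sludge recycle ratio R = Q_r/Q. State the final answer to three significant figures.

R = Q_r/Q = X/(X_r − X) = 3380 / (10900 − 3380) = 0.4495.

R ≈ 0.449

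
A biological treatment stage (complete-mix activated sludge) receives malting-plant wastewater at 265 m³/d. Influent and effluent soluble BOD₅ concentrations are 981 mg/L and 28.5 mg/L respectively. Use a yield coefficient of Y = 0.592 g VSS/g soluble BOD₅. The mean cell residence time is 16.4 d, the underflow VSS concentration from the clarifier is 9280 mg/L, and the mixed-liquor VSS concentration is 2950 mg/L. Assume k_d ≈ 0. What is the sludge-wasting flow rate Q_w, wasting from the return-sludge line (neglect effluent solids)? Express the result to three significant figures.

With k_d = 0 the design equation reduces to V = Y Q (S₀−S) θ_c / X = 0.592 × 265 × (981 − 28.5) × 16.4 / 2950 = 830.7 m³.
Wasting from the return line (neglecting effluent solids): Q_w = V·X / (θ_c·X_r) = 830.7 × 2950 / (16.4 × 9280) = 16.10 m³/d.

Q_w ≈ 16.1 m³/d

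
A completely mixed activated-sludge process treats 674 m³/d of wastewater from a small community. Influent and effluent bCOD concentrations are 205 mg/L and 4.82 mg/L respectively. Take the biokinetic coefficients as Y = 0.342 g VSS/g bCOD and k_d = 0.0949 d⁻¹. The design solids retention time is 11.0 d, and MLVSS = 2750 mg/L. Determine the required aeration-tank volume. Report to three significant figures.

V ≈ 90.3 m³

Steady-state biomass mass balance: V·X·(1 + k_d·θ_c) = Y·Q·(S₀ − S)·θ_c, so V = 0.342 × 674 × (205 − 4.82) × 11.0 / [2750 × (1 + 0.0949 × 11.0)] = 5.08×10^5 / 5621 = 90.30 m³.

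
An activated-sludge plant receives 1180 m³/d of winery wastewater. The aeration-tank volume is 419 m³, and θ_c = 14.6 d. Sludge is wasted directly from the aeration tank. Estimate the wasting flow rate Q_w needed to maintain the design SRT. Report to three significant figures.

Q_w ≈ 28.7 m³/d

Wasting from the aeration tank: Q_w = V / θ_c = 419.0 / 14.6 = 28.70 m³/d.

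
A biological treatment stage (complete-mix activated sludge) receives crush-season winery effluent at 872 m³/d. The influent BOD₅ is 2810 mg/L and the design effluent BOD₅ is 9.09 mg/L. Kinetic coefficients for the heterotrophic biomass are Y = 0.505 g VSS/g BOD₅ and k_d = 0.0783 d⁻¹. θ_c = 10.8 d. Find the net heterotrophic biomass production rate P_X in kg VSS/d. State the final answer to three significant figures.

P_X ≈ 668 kg VSS/d

Correct the yield for decay: Y_obs = Y/(1 + k_d θ_c) = 0.505 / (1 + 0.0783 × 10.8) = 0.505 / 1.846 = 0.2736.
ΔS = 2810 − 9.09 = 2801 mg/L, so the substrate removal rate is 872 × 2801/1000 = 2442 kg BOD₅/d.
Biomass produced: P_X = Y_obs·Q·ΔS = 0.2736 × 2442 ≈ 668.3 kg VSS/d.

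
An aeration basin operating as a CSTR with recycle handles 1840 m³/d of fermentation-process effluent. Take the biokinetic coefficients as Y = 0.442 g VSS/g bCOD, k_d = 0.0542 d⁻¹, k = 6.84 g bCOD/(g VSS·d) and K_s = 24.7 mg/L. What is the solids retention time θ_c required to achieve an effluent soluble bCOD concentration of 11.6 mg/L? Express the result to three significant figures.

θ_c ≈ 1.10 d

At the target effluent, Y k S/(K_s+S) = 0.442×6.84×11.6/36.30 = 0.9661 d⁻¹.
Then 1/θ_c = μ − k_d = 0.9661 − 0.0542 = 0.9119 d⁻¹, giving θ_c = 1.097 d.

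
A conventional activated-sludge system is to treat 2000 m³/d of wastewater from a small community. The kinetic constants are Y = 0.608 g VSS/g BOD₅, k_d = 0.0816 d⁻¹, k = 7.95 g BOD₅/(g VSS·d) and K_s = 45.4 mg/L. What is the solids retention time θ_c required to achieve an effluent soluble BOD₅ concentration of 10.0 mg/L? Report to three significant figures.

Specific growth rate at S = 10.0 mg/L: μ = YkS/(K_s+S) = 0.608·7.95·10.0/(45.4+10.0) = 0.8725 d⁻¹.
1/θ_c = 0.8725 − 0.0816 = 0.7909 d⁻¹, so θ_c = 1.264 d.

θ_c ≈ 1.26 d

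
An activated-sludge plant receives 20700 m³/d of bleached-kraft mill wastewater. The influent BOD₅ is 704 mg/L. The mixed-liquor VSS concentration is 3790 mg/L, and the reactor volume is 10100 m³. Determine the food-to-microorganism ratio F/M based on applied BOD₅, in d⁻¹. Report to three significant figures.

F/M ≈ 0.381 d⁻¹

F/M = applied load / biomass = Q·S₀/(V·X) = 20700 × 704 / (10100 × 3790) = 0.3807 d⁻¹.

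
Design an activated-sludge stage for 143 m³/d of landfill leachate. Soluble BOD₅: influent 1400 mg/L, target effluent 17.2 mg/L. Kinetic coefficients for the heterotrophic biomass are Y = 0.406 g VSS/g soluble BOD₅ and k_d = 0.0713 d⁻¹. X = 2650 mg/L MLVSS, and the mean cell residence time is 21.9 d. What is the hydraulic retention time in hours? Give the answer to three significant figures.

From the SRT design equation V = Y Q (S₀−S) θ_c / [X (1 + k_d θ_c)] = 0.406 × 143 × (1400 − 17.2) × 21.9 / [2650 × (1 + 0.0713 × 21.9)] = 1.76×10^6 / 6788 = 259.0 m³.
Hydraulic retention time τ = V/Q = 259.0 / 143 = 1.811 d = 43.47 h.

τ ≈ 43.5 h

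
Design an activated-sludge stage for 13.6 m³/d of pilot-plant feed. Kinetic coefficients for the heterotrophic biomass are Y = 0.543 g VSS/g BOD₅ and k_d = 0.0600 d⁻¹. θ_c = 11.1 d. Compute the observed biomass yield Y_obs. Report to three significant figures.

The observed yield is Y_obs = Y/(1 + k_d·θ_c) = 0.543 / (1 + 0.0600 × 11.1) = 0.543 / 1.666 = 0.3259 g VSS per g BOD₅ removed.

Y_obs ≈ 0.326 g VSS/g BOD₅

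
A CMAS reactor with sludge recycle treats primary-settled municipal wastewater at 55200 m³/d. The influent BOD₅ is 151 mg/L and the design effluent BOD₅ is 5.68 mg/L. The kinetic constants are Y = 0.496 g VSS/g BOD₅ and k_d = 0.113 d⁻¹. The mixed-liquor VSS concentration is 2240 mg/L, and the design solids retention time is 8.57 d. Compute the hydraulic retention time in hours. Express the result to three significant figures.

Rearranging the biomass balance for a CMAS with decay, V = Y·Q·ΔS·θ_c / [X·(1+k_d θ_c)] = 0.496 × 55200 × (151 − 5.68) × 8.57 / [2240 × (1 + 0.113 × 8.57)] = 3.41×10^7 / 4409 = 7733 m³.
τ = V/Q = 7733/55200 = 0.1401 d, or 3.362 h.

τ ≈ 3.36 h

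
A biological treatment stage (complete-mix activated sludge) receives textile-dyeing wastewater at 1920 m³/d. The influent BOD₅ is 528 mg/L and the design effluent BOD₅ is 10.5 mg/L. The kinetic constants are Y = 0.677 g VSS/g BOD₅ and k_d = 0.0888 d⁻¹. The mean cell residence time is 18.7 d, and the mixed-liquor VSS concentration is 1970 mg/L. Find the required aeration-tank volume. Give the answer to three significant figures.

V ≈ 2400 m³

Rearranging the biomass balance for a CMAS with decay, V = Y·Q·ΔS·θ_c / [X·(1+k_d θ_c)] = 0.677 × 1920 × (528 − 10.5) × 18.7 / [1970 × (1 + 0.0888 × 18.7)] = 1.26×10^7 / 5241 = 2400 m³.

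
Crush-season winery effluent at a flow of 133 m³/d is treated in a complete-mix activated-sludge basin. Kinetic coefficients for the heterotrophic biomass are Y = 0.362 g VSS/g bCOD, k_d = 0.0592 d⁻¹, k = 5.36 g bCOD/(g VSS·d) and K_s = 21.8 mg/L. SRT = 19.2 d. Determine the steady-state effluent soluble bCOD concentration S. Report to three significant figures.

S ≈ 1.33 mg/L

For a completely mixed reactor with recycle the Lawrence–McCarty relation gives S = K_s·(1 + k_d·θ_c) / [θ_c·(Y·k − k_d) − 1] = 21.8 × (1 + 0.0592 × 19.2) / [19.2 × (0.362 × 5.36 − 0.0592) − 1] = 46.58 / 35.12 = 1.326 mg/L.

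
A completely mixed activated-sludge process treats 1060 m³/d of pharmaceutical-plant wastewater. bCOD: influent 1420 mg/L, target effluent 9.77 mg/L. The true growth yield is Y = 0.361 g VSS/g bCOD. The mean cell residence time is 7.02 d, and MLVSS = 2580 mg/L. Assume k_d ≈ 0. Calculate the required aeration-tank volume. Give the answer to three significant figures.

V ≈ 1470 m³

With k_d = 0 the design equation reduces to V = Y Q (S₀−S) θ_c / X = 0.361 × 1060 × (1420 − 9.77) × 7.02 / 2580 = 1468 m³.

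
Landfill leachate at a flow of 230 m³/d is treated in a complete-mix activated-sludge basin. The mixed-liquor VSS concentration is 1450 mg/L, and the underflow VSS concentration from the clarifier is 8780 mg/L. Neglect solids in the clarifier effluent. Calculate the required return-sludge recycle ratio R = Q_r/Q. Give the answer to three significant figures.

R ≈ 0.198

Solids balance on the clarifier gives (1+R)X = R·X_r, so R = X/(X_r − X) = 1450 / (8780 − 1450) = 0.1978.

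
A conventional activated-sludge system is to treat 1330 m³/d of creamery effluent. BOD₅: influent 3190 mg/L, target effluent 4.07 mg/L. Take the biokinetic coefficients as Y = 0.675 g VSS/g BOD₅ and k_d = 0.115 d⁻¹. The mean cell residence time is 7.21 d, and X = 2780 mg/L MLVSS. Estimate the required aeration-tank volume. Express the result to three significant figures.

Steady-state biomass mass balance: V·X·(1 + k_d·θ_c) = Y·Q·(S₀ − S)·θ_c, so V = 0.675 × 1330 × (3190 − 4.07) × 7.21 / [2780 × (1 + 0.115 × 7.21)] = 2.06×10^7 / 5085 = 4055 m³.

V ≈ 4060 m³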